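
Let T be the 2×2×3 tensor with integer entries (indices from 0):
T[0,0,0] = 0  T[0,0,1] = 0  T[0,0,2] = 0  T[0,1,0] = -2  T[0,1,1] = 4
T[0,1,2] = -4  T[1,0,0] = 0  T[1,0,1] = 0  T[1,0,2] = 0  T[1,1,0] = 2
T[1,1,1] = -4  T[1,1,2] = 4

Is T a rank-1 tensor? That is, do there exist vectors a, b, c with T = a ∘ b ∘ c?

If T = a ∘ b ∘ c then every fibre of T is a multiple of the corresponding factor, so read the factors off the fibres through the nonzero entry T[0,1,0] = -2.
The mode-1 fibre T[:,1,0] = [-2, 2] gives a = (1, -1) (primitive direction); the mode-2 fibre T[0,:,0] = [0, -2] gives b = (0, 1); then c[k] = T[0,1,k] / (a[0]·b[1]) = [-2, 4, -4] / 1 = (-2, 4, -4).
Expanding (1, -1) ∘ (0, 1) ∘ (-2, 4, -4) reproduces all 12 entries of T, so T = (1, -1) ∘ (0, 1) ∘ (-2, 4, -4) and rank(T) ≤ 1.
Equivalently every frontal slice T[:,:,k] is c[k] times the rank-1 matrix (1, -1) ∘ (0, 1). So T has rank 1 (it is nonzero).

Yes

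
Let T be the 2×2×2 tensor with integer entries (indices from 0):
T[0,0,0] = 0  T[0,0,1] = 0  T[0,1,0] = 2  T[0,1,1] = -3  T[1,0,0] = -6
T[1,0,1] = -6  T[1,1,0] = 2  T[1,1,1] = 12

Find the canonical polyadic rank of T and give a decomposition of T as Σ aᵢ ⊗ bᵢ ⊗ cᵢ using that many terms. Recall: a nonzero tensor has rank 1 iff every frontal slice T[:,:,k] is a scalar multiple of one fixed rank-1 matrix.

Lower bound: the mode-3 unfolding of T (rows indexed by k, columns by (i,j) = (0,0), (0,1), (1,0), (1,1)) is [[0, 2, -6, 2], [0, -3, -6, 12]].
There the 2×2 minor on rows k ∈ {0, 1}, columns (i,j) ∈ {(0,1), (1,0)} is det [[2, -6], [-3, -6]] = -30 ≠ 0, so this unfolding has rank ≥ 2; CP rank is at least every unfolding rank, so rank(T) ≥ 2. (Unfolding ranks only ever bound the CP rank from below — rank(T) can be strictly larger than all of them — so the matching upper bound has to come from an explicit 2-term decomposition.)
Upper bound — finding two terms. Write S_k = T[:,:,k] for the frontal slices: S₀ = [[0, 2], [-6, 2]], S₁ = [[0, -3], [-6, 12]].
If T = a₁ ⊗ b₁ ⊗ c₁ + a₂ ⊗ b₂ ⊗ c₂ then each S_k = c₁[k]·a₁b₁ᵀ + c₂[k]·a₂b₂ᵀ. S₀ and S₁ are linearly independent, so a₁b₁ᵀ and a₂b₂ᵀ must span the same plane of matrices: they are the rank-1 matrices of the form x·S₀ + y·S₁.
det(x·S₀ + y·S₁) is 12·x² − 6·xy − 18·y² = 6·(2·x − 3·y)(x + y), vanishing at (x:y) = (3:2) and (1:-1).
M₁ = 3·S₀ + 2·S₁ = [[0, 0], [-30, 30]] = (-30)·[0, 1][1, -1]ᵀ and M₂ = S₀ − S₁ = [[0, 5], [0, -10]] = 5·[1, -2][0, 1]ᵀ, so take a₁ = [0, 1], b₁ = [1, -1], a₂ = [1, -2], b₂ = [0, 1].
Each slice is an integer combination of E₁ = a₁b₁ᵀ and E₂ = a₂b₂ᵀ: S₀ = −6·E₁ + 2·E₂, S₁ = −6·E₁ − 3·E₂; reading off coefficients, c₁ = [-6, -6] and c₂ = [2, -3].
Hence T = [0, 1] ⊗ [1, -1] ⊗ [-6, -6] + [1, -2] ⊗ [0, 1] ⊗ [2, -3], so rank(T) ≤ 2.
These bounds meet, so rank(T) = 2.
Check entry T[0,0,0] = 0: (0)·(1)·(-6) + (1)·(0)·(2) = 0.

rank(T) = 2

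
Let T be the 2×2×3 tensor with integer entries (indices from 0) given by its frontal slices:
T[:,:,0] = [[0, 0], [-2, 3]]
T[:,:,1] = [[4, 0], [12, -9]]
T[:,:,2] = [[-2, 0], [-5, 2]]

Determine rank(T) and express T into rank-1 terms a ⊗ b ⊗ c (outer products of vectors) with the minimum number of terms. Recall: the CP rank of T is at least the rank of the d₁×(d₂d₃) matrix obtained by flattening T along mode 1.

rank(T) = 3

Lower bound: the mode-3 unfolding of T (rows indexed by k, columns by (i,j) = (0,0), (0,1), (1,0), (1,1)) is [[0, 0, -2, 3], [4, 0, 12, -9], [-2, 0, -5, 2]].
There the 3×3 minor on rows k ∈ {0, 1, 2}, columns (i,j) ∈ {(0,0), (1,0), (1,1)} is det [[0, -2, 3], [4, 12, -9], [-2, -5, 2]] = -8 ≠ 0, so this unfolding has rank ≥ 3; CP rank is at least every unfolding rank, so rank(T) ≥ 3. (This is only a lower bound: in general the CP rank may exceed every unfolding rank, so we still need to exhibit 3 rank-1 terms summing to T.)
Upper bound: T is a sum of 3 rank-1 terms, T = [0, 1] ⊗ [1, -1] ⊗ [-4, 8, 0] + [0, 1] ⊗ [2, -1] ⊗ [1, 1, -2] + [2, 1] ⊗ [1, 0] ⊗ [0, 2, -1] (written with every a and b primitive with positive leading entry and the scale carried by c; CP decompositions are not unique, and this one is verified by expanding entrywise), so rank(T) ≤ 3.
These bounds meet, so rank(T) = 3.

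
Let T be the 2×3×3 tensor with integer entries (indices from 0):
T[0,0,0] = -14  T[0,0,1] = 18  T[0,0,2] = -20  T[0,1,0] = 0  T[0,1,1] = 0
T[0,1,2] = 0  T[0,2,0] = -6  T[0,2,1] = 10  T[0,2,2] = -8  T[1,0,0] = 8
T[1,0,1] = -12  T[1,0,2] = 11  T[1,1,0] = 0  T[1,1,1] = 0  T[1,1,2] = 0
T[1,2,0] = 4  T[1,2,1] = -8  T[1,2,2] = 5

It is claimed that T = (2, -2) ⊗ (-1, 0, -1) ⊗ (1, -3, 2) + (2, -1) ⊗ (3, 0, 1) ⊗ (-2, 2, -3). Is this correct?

Reconstruct entry (0,0,2) from the claimed factors: Σₗ aₗ[0]bₗ[0]cₗ[2] = (2)·(-1)·(2) + (2)·(3)·(-3) = -22, but T[0,0,2] = -20. The claim is false.

No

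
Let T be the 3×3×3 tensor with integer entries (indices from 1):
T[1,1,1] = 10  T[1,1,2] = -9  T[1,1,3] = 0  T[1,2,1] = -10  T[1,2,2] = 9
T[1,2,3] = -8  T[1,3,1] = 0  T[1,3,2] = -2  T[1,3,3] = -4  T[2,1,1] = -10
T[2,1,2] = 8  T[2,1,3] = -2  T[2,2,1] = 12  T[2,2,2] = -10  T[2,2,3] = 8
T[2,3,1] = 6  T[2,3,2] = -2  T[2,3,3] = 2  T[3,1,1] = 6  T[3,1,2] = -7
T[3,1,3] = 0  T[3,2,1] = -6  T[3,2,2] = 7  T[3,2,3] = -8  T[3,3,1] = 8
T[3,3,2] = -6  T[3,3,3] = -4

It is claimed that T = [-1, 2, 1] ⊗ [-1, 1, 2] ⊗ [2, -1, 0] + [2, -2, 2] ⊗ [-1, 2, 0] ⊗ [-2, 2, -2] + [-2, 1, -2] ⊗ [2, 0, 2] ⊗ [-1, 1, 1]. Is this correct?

Reconstruct entrywise from the claimed factors. For example, T[2,1,3] = -2 and Σₗ aₗ[2]bₗ[1]cₗ[3] = (2)·(-1)·(0) + (-2)·(-1)·(-2) + (1)·(2)·(1) = -2; checking all 27 entries, every one matches. The claim holds.

Yes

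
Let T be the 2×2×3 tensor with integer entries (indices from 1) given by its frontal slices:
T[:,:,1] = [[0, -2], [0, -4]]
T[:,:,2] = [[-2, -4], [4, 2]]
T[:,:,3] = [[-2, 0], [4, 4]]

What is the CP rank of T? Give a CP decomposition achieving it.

Lower bound: the mode-3 unfolding of T (rows indexed by k, columns by (i,j) = (1,1), (1,2), (2,1), (2,2)) is [[0, -2, 0, -4], [-2, -4, 4, 2], [-2, 0, 4, 4]].
There the 3×3 minor on rows k ∈ {1, 2, 3}, columns (i,j) ∈ {(1,1), (1,2), (2,2)} is det [[0, -2, -4], [-2, -4, 2], [-2, 0, 4]] = 24 ≠ 0, so this unfolding has rank ≥ 3; CP rank is at least every unfolding rank, so rank(T) ≥ 3. (Unfolding ranks only ever bound the CP rank from below — rank(T) can be strictly larger than all of them — so the matching upper bound has to come from an explicit 3-term decomposition.)
Upper bound: T is a sum of 3 rank-1 terms, T = [1, -2] (x) [1, 2] (x) [0, -2, -2] + [1, -1] (x) [0, 1] (x) [2, 4, 4] + [2, 1] (x) [0, 1] (x) [-2, -2, 0] (one valid choice — decompositions are not unique — normalised so each a, b is primitive with positive first nonzero entry; check it by expanding all entries), so rank(T) ≤ 3.
These bounds meet, so rank(T) = 3.
Check entry T[2,1,3] = 4: (-2)·(1)·(-2) + (-1)·(0)·(4) + (1)·(0)·(0) = 4.

rank(T) = 3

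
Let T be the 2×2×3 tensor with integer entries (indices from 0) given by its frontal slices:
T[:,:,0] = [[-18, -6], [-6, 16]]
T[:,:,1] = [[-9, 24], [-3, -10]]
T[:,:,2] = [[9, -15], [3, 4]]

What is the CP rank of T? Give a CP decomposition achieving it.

rank(T) = 2

Lower bound: the mode-3 unfolding of T (rows indexed by k, columns by (i,j) = (0,0), (0,1), (1,0), (1,1)) is [[-18, -6, -6, 16], [-9, 24, -3, -10], [9, -15, 3, 4]].
There the 2×2 minor on rows k ∈ {0, 1}, columns (i,j) ∈ {(0,0), (0,1)} is det [[-18, -6], [-9, 24]] = -486 ≠ 0, so this unfolding has rank ≥ 2; CP rank is at least every unfolding rank, so rank(T) ≥ 2. (Unfolding ranks only ever bound the CP rank from below — rank(T) can be strictly larger than all of them — so the matching upper bound has to come from an explicit 2-term decomposition.)
Upper bound — finding two terms. Write S_k = T[:,:,k] for the frontal slices: S₀ = [[-18, -6], [-6, 16]], S₁ = [[-9, 24], [-3, -10]], S₂ = [[9, -15], [3, 4]].
If T = a₁ ⊗ b₁ ⊗ c₁ + a₂ ⊗ b₂ ⊗ c₂ then each S_k = c₁[k]·a₁b₁ᵀ + c₂[k]·a₂b₂ᵀ. S₀ and S₁ are linearly independent, so a₁b₁ᵀ and a₂b₂ᵀ must span the same plane of matrices: they are the rank-1 matrices of the form x·S₀ + y·S₁.
det(x·S₀ + y·S₁) is −324·x² + 162·xy + 162·y² = (-162)·(x − y)(2·x + y), vanishing at (x:y) = (1:1) and (1:-2).
M₁ = S₀ + S₁ = [[-27, 18], [-9, 6]] = (-3)·[3, 1][3, -2]ᵀ and M₂ = S₀ − 2·S₁ = [[0, -54], [0, 36]] = (-18)·[3, -2][0, 1]ᵀ, so take a₁ = [3, 1], b₁ = [3, -2], a₂ = [3, -2], b₂ = [0, 1].
Each slice is an integer combination of E₁ = a₁b₁ᵀ and E₂ = a₂b₂ᵀ: S₀ = −2·E₁ − 6·E₂, S₁ = −E₁ + 6·E₂, S₂ = E₁ − 3·E₂; reading off coefficients, c₁ = [-2, -1, 1] and c₂ = [-6, 6, -3].
Hence T = [3, 1] ⊗ [3, -2] ⊗ [-2, -1, 1] + [3, -2] ⊗ [0, 1] ⊗ [-6, 6, -3], so rank(T) ≤ 2.
These bounds meet, so rank(T) = 2.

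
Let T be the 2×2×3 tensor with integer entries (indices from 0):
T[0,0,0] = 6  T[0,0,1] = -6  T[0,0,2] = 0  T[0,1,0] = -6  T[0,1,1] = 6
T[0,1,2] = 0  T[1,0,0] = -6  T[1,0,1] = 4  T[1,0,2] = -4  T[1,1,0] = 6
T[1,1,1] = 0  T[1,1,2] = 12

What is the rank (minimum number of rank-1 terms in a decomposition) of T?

2

Lower bound: the mode-1 unfolding of T (rows indexed by i, columns by (j,k) = (0,0), (0,1), (0,2), (1,0), (1,1), (1,2)) is [[6, -6, 0, -6, 6, 0], [-6, 4, -4, 6, 0, 12]].
There the 2×2 minor on rows i ∈ {0, 1}, columns (j,k) ∈ {(0,0), (0,1)} is det [[6, -6], [-6, 4]] = -12 ≠ 0, so this unfolding has rank ≥ 2; CP rank is at least every unfolding rank, so rank(T) ≥ 2. (Unfolding ranks only ever bound the CP rank from below — rank(T) can be strictly larger than all of them — so the matching upper bound has to come from an explicit 2-term decomposition.)
Upper bound — finding two terms. Write S_k = T[:,:,k] for the frontal slices: S₀ = [[6, -6], [-6, 6]], S₁ = [[-6, 6], [4, 0]], S₂ = [[0, 0], [-4, 12]].
If T = a₁ ⊗ b₁ ⊗ c₁ + a₂ ⊗ b₂ ⊗ c₂ then each S_k = c₁[k]·a₁b₁ᵀ + c₂[k]·a₂b₂ᵀ. S₀ and S₁ are linearly independent, so a₁b₁ᵀ and a₂b₂ᵀ must span the same plane of matrices: they are the rank-1 matrices of the form x·S₀ + y·S₁.
det(x·S₀ + y·S₁) is 24·xy − 24·y² = 24·(x − y)(y), vanishing at (x:y) = (1:1) and (1:0).
M₁ = S₀ + S₁ = [[0, 0], [-2, 6]] = (-2)·[0, 1][1, -3]ᵀ and M₂ = S₀ = [[6, -6], [-6, 6]] = 6·[1, -1][1, -1]ᵀ, so take a₁ = [0, 1], b₁ = [1, -3], a₂ = [1, -1], b₂ = [1, -1].
Each slice is an integer combination of E₁ = a₁b₁ᵀ and E₂ = a₂b₂ᵀ: S₀ = 6·E₂, S₁ = −2·E₁ − 6·E₂, S₂ = −4·E₁; reading off coefficients, c₁ = [0, -2, -4] and c₂ = [6, -6, 0].
Hence T = [0, 1] ⊗ [1, -3] ⊗ [0, -2, -4] + [1, -1] ⊗ [1, -1] ⊗ [6, -6, 0], so rank(T) ≤ 2.
These bounds meet, so rank(T) = 2.
Check entry T[1,1,0] = 6: (1)·(-3)·(0) + (-1)·(-1)·(6) = 6.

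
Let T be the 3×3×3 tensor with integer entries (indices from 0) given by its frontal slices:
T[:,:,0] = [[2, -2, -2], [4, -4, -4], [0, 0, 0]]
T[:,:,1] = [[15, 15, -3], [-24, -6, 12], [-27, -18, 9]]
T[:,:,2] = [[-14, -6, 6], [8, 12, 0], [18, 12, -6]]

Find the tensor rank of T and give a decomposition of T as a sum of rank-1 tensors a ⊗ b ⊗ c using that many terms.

Lower bound: the mode-1 unfolding of T (rows indexed by i, columns by (j,k) = (0,0), (0,1), (0,2), (1,0), (1,1), (1,2), (2,0), (2,1), (2,2)) is [[2, 15, -14, -2, 15, -6, -2, -3, 6], [4, -24, 8, -4, -6, 12, -4, 12, 0], [0, -27, 18, 0, -18, 12, 0, 9, -6]].
There the 2×2 minor on rows i ∈ {0, 1}, columns (j,k) ∈ {(0,0), (0,1)} is det [[2, 15], [4, -24]] = -108 ≠ 0, so this unfolding has rank ≥ 2; CP rank is at least every unfolding rank, so rank(T) ≥ 2. (Flattening ranks never certify an upper bound on CP rank; for that we must actually write T with 2 rank-1 terms.)
Upper bound — finding two terms. Write S_k = T[:,:,k] for the frontal slices: S₀ = [[2, -2, -2], [4, -4, -4], [0, 0, 0]], S₁ = [[15, 15, -3], [-24, -6, 12], [-27, -18, 9]], S₂ = [[-14, -6, 6], [8, 12, 0], [18, 12, -6]].
If T = a₁ ⊗ b₁ ⊗ c₁ + a₂ ⊗ b₂ ⊗ c₂ then each S_k = c₁[k]·a₁b₁ᵀ + c₂[k]·a₂b₂ᵀ. S₀ and S₁ are linearly independent, so a₁b₁ᵀ and a₂b₂ᵀ must span the same plane of matrices: they are the rank-1 matrices of the form x·S₀ + y·S₁.
The 2×2 minor of x·S₀ + y·S₁ on rows {0,1}, columns {0,1} is −180·xy + 270·y² = (-90)·(2·x − 3·y)(y), vanishing at (x:y) = (3:2) and (1:0).
M₁ = 3·S₀ + 2·S₁ = [[36, 24, -12], [-36, -24, 12], [-54, -36, 18]] = 6·(2, -2, -3)(3, 2, -1)ᵀ and M₂ = S₀ = [[2, -2, -2], [4, -4, -4], [0, 0, 0]] = 2·(1, 2, 0)(1, -1, -1)ᵀ, so take a₁ = (2, -2, -3), b₁ = (3, 2, -1), a₂ = (1, 2, 0), b₂ = (1, -1, -1).
Each slice is an integer combination of E₁ = a₁b₁ᵀ and E₂ = a₂b₂ᵀ: S₀ = 2·E₂, S₁ = 3·E₁ − 3·E₂, S₂ = −2·E₁ − 2·E₂; reading off coefficients, c₁ = (0, 3, -2) and c₂ = (2, -3, -2).
Hence T = (2, -2, -3) ⊗ (3, 2, -1) ⊗ (0, 3, -2) + (1, 2, 0) ⊗ (1, -1, -1) ⊗ (2, -3, -2), so rank(T) ≤ 2.
These bounds meet, so rank(T) = 2.

rank(T) = 2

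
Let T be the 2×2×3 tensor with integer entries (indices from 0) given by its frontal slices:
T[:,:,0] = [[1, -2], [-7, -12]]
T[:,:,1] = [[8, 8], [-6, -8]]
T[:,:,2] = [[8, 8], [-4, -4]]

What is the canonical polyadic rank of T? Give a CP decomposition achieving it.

rank(T) = 3

Lower bound: the mode-3 unfolding of T (rows indexed by k, columns by (i,j) = (0,0), (0,1), (1,0), (1,1)) is [[1, -2, -7, -12], [8, 8, -6, -8], [8, 8, -4, -4]].
There the 3×3 minor on rows k ∈ {0, 1, 2}, columns (i,j) ∈ {(0,0), (0,1), (1,0)} is det [[1, -2, -7], [8, 8, -6], [8, 8, -4]] = 48 ≠ 0, so this unfolding has rank ≥ 3; CP rank is at least every unfolding rank, so rank(T) ≥ 3. (Unfolding ranks only ever bound the CP rank from below — rank(T) can be strictly larger than all of them — so the matching upper bound has to come from an explicit 3-term decomposition.)
Upper bound: T is a sum of 3 rank-1 terms, T = [1, 1] ⊗ [1, 2] ⊗ [-1, 2, 0] + [1, 2] ⊗ [1, 2] ⊗ [-2, -2, 0] + [2, -1] ⊗ [1, 1] ⊗ [2, 4, 4] (written with every a and b primitive with positive leading entry and the scale carried by c; CP decompositions are not unique, and this one is verified by expanding entrywise), so rank(T) ≤ 3.
These bounds meet, so rank(T) = 3.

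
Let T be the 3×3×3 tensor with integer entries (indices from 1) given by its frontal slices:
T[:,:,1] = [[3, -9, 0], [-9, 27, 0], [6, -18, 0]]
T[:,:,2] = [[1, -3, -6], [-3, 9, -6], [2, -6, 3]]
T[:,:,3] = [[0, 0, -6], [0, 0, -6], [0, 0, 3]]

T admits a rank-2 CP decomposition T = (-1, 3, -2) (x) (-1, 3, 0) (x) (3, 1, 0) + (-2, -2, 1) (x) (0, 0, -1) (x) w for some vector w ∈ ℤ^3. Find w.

Subtract the known terms from T to get the rank-1 residual R = (-2, -2, 1) (x) (0, 0, -1) (x) w, so R[i,j,k] = a[i]·b[j]·w[k]. Pick indices with nonzero a[1]·b[3] = (-2)·(-1) = 2. Only the fibre through (1,3,·) is needed: R[1,3,:] = T[1,3,:] − Σₗ aₗ[1]bₗ[3]cₗ = [0, -6, -6] − (-1)·(0)·(3, 1, 0) = [0, -6, -6]. Then w[k] = R[1,3,k] / 2 for each k, giving w = [0, -6, -6] / 2 = (0, -3, -3).

w = (0, -3, -3)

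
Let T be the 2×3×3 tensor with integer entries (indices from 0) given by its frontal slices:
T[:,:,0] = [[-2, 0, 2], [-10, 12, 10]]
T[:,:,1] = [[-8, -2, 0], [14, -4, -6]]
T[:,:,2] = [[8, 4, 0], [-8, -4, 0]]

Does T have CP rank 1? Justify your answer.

No

The mode-2 unfolding of T (rows indexed by j, columns by (i,k) = (0,0), (0,1), (0,2), (1,0), (1,1), (1,2)) is [[-2, -8, 8, -10, 14, -8], [0, -2, 4, 12, -4, -4], [2, 0, 0, 10, -6, 0]].
There the 3×3 minor on rows j ∈ {0, 1, 2}, columns (i,k) ∈ {(0,0), (0,1), (0,2)} is det [[-2, -8, 8], [0, -2, 4], [2, 0, 0]] = -32 ≠ 0, so this unfolding has rank ≥ 3; CP rank is at least every unfolding rank, so rank(T) ≥ 3.
In particular rank(T) ≥ 3 > 1, so T is not rank-1.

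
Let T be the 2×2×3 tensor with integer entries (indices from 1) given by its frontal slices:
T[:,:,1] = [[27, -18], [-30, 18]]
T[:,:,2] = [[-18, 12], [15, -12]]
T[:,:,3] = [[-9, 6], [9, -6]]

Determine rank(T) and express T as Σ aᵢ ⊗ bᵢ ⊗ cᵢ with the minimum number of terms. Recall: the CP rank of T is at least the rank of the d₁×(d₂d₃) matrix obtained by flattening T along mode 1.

Lower bound: the mode-2 unfolding of T (rows indexed by j, columns by (i,k) = (1,1), (1,2), (1,3), (2,1), (2,2), (2,3)) is [[27, -18, -9, -30, 15, 9], [-18, 12, 6, 18, -12, -6]].
There the 2×2 minor on rows j ∈ {1, 2}, columns (i,k) ∈ {(1,1), (2,1)} is det [[27, -30], [-18, 18]] = -54 ≠ 0, so this unfolding has rank ≥ 2; CP rank is at least every unfolding rank, so rank(T) ≥ 2. (This is only a lower bound: in general the CP rank may exceed every unfolding rank, so we still need to exhibit 2 rank-1 terms summing to T.)
Upper bound — finding two terms. Write S_k = T[:,:,k] for the frontal slices: S₁ = [[27, -18], [-30, 18]], S₂ = [[-18, 12], [15, -12]], S₃ = [[-9, 6], [9, -6]].
If T = a₁ ⊗ b₁ ⊗ c₁ + a₂ ⊗ b₂ ⊗ c₂ then each S_k = c₁[k]·a₁b₁ᵀ + c₂[k]·a₂b₂ᵀ. S₁ and S₂ are linearly independent, so a₁b₁ᵀ and a₂b₂ᵀ must span the same plane of matrices: they are the rank-1 matrices of the form x·S₁ + y·S₂.
det(x·S₁ + y·S₂) is −54·x² − 18·xy + 36·y² = (-18)·(3·x − 2·y)(x + y), vanishing at (x:y) = (2:3) and (1:-1).
M₁ = 2·S₁ + 3·S₂ = [[0, 0], [-15, 0]] = (-15)·[0, 1][1, 0]ᵀ and M₂ = S₁ − S₂ = [[45, -30], [-45, 30]] = 15·[1, -1][3, -2]ᵀ, so take a₁ = [0, 1], b₁ = [1, 0], a₂ = [1, -1], b₂ = [3, -2].
Each slice is an integer combination of E₁ = a₁b₁ᵀ and E₂ = a₂b₂ᵀ: S₁ = −3·E₁ + 9·E₂, S₂ = −3·E₁ − 6·E₂, S₃ = −3·E₂; reading off coefficients, c₁ = [-3, -3, 0] and c₂ = [9, -6, -3].
Hence T = [0, 1] ⊗ [1, 0] ⊗ [-3, -3, 0] + [1, -1] ⊗ [3, -2] ⊗ [9, -6, -3], so rank(T) ≤ 2.
These bounds meet, so rank(T) = 2.
Check entry T[2,2,2] = -12: (1)·(0)·(-3) + (-1)·(-2)·(-6) = -12.

rank(T) = 2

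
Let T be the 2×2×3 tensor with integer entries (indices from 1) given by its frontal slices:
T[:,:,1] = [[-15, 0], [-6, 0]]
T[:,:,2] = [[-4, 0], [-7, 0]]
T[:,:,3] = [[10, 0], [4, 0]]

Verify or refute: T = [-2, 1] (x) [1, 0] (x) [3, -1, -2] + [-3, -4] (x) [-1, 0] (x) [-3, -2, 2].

No

Reconstruct entry (2,1,1) from the claimed factors: Σₗ aₗ[2]bₗ[1]cₗ[1] = (1)·(1)·(3) + (-4)·(-1)·(-3) = -9, but T[2,1,1] = -6. The claim is false.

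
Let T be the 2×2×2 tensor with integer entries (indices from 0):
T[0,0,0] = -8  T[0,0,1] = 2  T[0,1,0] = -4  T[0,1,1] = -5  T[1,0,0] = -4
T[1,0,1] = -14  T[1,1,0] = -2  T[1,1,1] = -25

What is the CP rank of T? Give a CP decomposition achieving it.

rank(T) = 2

Lower bound: the mode-3 unfolding of T (rows indexed by k, columns by (i,j) = (0,0), (0,1), (1,0), (1,1)) is [[-8, -4, -4, -2], [2, -5, -14, -25]].
There the 2×2 minor on rows k ∈ {0, 1}, columns (i,j) ∈ {(0,0), (0,1)} is det [[-8, -4], [2, -5]] = 48 ≠ 0, so this unfolding has rank ≥ 2; CP rank is at least every unfolding rank, so rank(T) ≥ 2. (Flattening ranks never certify an upper bound on CP rank; for that we must actually write T with 2 rank-1 terms.)
Upper bound — finding two terms. Write S_k = T[:,:,k] for the frontal slices: S₀ = [[-8, -4], [-4, -2]], S₁ = [[2, -5], [-14, -25]].
If T = a₁ (x) b₁ (x) c₁ + a₂ (x) b₂ (x) c₂ then each S_k = c₁[k]·a₁b₁ᵀ + c₂[k]·a₂b₂ᵀ. S₀ and S₁ are linearly independent, so a₁b₁ᵀ and a₂b₂ᵀ must span the same plane of matrices: they are the rank-1 matrices of the form x·S₀ + y·S₁.
det(x·S₀ + y·S₁) is 120·xy − 120·y² = 120·(x − y)(y), vanishing at (x:y) = (1:1) and (1:0).
M₁ = S₀ + S₁ = [[-6, -9], [-18, -27]] = (-3)·[1, 3][2, 3]ᵀ and M₂ = S₀ = [[-8, -4], [-4, -2]] = (-2)·[2, 1][2, 1]ᵀ, so take a₁ = [1, 3], b₁ = [2, 3], a₂ = [2, 1], b₂ = [2, 1].
Each slice is an integer combination of E₁ = a₁b₁ᵀ and E₂ = a₂b₂ᵀ: S₀ = −2·E₂, S₁ = −3·E₁ + 2·E₂; reading off coefficients, c₁ = [0, -3] and c₂ = [-2, 2].
Hence T = [1, 3] (x) [2, 3] (x) [0, -3] + [2, 1] (x) [2, 1] (x) [-2, 2], so rank(T) ≤ 2.
These bounds meet, so rank(T) = 2.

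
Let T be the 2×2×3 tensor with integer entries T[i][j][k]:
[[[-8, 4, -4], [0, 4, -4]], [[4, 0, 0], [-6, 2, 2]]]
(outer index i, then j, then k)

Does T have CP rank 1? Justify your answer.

The mode-3 unfolding of T (rows indexed by k, columns by (i,j) = (0,0), (0,1), (1,0), (1,1)) is [[-8, 0, 4, -6], [4, 4, 0, 2], [-4, -4, 0, 2]].
There the 3×3 minor on rows k ∈ {0, 1, 2}, columns (i,j) ∈ {(0,0), (0,1), (1,1)} is det [[-8, 0, -6], [4, 4, 2], [-4, -4, 2]] = -128 ≠ 0, so this unfolding has rank ≥ 3; CP rank is at least every unfolding rank, so rank(T) ≥ 3.
In particular rank(T) ≥ 3 > 1, so T is not rank-1.

No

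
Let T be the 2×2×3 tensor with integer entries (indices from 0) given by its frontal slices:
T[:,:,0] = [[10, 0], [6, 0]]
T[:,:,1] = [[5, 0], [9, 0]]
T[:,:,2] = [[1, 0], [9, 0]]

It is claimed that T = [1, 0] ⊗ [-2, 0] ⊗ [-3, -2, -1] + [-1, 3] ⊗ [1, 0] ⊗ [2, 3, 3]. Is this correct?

No

Reconstruct entry (0,0,0) from the claimed factors: Σₗ aₗ[0]bₗ[0]cₗ[0] = (1)·(-2)·(-3) + (-1)·(1)·(2) = 4, but T[0,0,0] = 10. The claim is false.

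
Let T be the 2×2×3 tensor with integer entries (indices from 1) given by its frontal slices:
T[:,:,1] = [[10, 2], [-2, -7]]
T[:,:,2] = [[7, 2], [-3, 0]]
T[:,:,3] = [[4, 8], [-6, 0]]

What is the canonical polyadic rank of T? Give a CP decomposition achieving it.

rank(T) = 3

Lower bound: in the mode-3 unfolding of T (rows indexed by k, columns by (i,j)) the 3×3 minor on rows k ∈ {1, 2, 3}, columns (i,j) ∈ {(1,1), (1,2), (2,1)} is det [[10, 2, -2], [7, 2, -3], [4, 8, -6]] = 84 ≠ 0, so that unfolding has rank ≥ 3 and hence rank(T) ≥ 3 (CP rank is at least every unfolding rank, though it can be larger).
Upper bound: T is a sum of 3 rank-1 terms, T = [1, -1] ⊗ [1, 2] ⊗ [2, -1, 0] + [2, -1] ⊗ [2, 1] ⊗ [1, 2, 2] + [2, 1] ⊗ [1, -1] ⊗ [2, 0, -2] (written with every a and b primitive with positive leading entry and the scale carried by c; CP decompositions are not unique, and this one is verified by expanding entrywise), so rank(T) ≤ 3.
These bounds meet, so rank(T) = 3.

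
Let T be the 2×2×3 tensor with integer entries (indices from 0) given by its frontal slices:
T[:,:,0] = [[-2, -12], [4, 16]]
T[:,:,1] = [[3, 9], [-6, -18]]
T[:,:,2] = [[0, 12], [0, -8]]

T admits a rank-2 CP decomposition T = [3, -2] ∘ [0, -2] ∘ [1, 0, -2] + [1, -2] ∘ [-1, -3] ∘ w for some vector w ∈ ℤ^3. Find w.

Subtract the known terms from T to get the rank-1 residual R = [1, -2] ∘ [-1, -3] ∘ w, so R[i,j,k] = a[i]·b[j]·w[k]. Pick indices with nonzero a[0]·b[0] = (1)·(-1) = -1. Only the fibre through (0,0,·) is needed: R[0,0,:] = T[0,0,:] − Σₗ aₗ[0]bₗ[0]cₗ = [-2, 3, 0] − (3)·(0)·[1, 0, -2] = [-2, 3, 0]. Then w[k] = R[0,0,k] / -1 for each k, giving w = [-2, 3, 0] / -1 = [2, -3, 0].

w = [2, -3, 0]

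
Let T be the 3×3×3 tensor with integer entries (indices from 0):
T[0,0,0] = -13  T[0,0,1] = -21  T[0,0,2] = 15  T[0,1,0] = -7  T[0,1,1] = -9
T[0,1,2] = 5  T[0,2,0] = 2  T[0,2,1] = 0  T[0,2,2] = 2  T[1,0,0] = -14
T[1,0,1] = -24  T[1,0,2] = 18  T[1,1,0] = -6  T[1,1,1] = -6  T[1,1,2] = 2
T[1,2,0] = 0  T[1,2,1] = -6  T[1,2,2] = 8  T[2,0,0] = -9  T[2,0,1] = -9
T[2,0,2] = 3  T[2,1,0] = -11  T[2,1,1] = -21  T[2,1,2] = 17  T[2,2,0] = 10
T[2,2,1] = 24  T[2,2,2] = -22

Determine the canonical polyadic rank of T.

2

Lower bound: the mode-1 unfolding of T (rows indexed by i, columns by (j,k) = (0,0), (0,1), (0,2), (1,0), (1,1), (1,2), (2,0), (2,1), (2,2)) is [[-13, -21, 15, -7, -9, 5, 2, 0, 2], [-14, -24, 18, -6, -6, 2, 0, -6, 8], [-9, -9, 3, -11, -21, 17, 10, 24, -22]].
There the 2×2 minor on rows i ∈ {0, 1}, columns (j,k) ∈ {(0,0), (0,1)} is det [[-13, -21], [-14, -24]] = 18 ≠ 0, so this unfolding has rank ≥ 2; CP rank is at least every unfolding rank, so rank(T) ≥ 2. (This is only a lower bound: in general the CP rank may exceed every unfolding rank, so we still need to exhibit 2 rank-1 terms summing to T.)
Upper bound — finding two terms. Write S_k = T[:,:,k] for the frontal slices: S₀ = [[-13, -7, 2], [-14, -6, 0], [-9, -11, 10]], S₁ = [[-21, -9, 0], [-24, -6, -6], [-9, -21, 24]], S₂ = [[15, 5, 2], [18, 2, 8], [3, 17, -22]].
If T = a₁ ⊗ b₁ ⊗ c₁ + a₂ ⊗ b₂ ⊗ c₂ then each S_k = c₁[k]·a₁b₁ᵀ + c₂[k]·a₂b₂ᵀ. S₀ and S₁ are linearly independent, so a₁b₁ᵀ and a₂b₂ᵀ must span the same plane of matrices: they are the rank-1 matrices of the form x·S₀ + y·S₁.
The 2×2 minor of x·S₀ + y·S₁ on rows {0,1}, columns {0,1} is −20·x² − 90·xy − 90·y² = (-10)·(x + 3·y)(2·x + 3·y), vanishing at (x:y) = (3:-1) and (3:-2).
M₁ = 3·S₀ − S₁ = [[-18, -12, 6], [-18, -12, 6], [-18, -12, 6]] = (-6)·(1, 1, 1)(3, 2, -1)ᵀ and M₂ = 3·S₀ − 2·S₁ = [[3, -3, 6], [6, -6, 12], [-9, 9, -18]] = 3·(1, 2, -3)(1, -1, 2)ᵀ, so take a₁ = (1, 1, 1), b₁ = (3, 2, -1), a₂ = (1, 2, -3), b₂ = (1, -1, 2).
Each slice is an integer combination of E₁ = a₁b₁ᵀ and E₂ = a₂b₂ᵀ: S₀ = −4·E₁ − E₂, S₁ = −6·E₁ − 3·E₂, S₂ = 4·E₁ + 3·E₂; reading off coefficients, c₁ = (-4, -6, 4) and c₂ = (-1, -3, 3).
Hence T = (1, 1, 1) ⊗ (3, 2, -1) ⊗ (-4, -6, 4) + (1, 2, -3) ⊗ (1, -1, 2) ⊗ (-1, -3, 3), so rank(T) ≤ 2.
These bounds meet, so rank(T) = 2.
Check entry T[0,0,0] = -13: (1)·(3)·(-4) + (1)·(1)·(-1) = -13.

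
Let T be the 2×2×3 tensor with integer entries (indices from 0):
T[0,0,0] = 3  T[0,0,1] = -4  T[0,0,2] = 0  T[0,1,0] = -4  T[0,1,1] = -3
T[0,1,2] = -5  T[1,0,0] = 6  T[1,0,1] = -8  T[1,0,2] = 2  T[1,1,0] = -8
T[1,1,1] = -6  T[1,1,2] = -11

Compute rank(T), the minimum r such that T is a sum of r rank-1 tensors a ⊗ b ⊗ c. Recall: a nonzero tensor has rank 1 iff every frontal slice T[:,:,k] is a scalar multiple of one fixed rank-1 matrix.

Lower bound: in the mode-3 unfolding of T (rows indexed by k, columns by (i,j)) the 3×3 minor on rows k ∈ {0, 1, 2}, columns (i,j) ∈ {(0,0), (0,1), (1,0)} is det [[3, -4, 6], [-4, -3, -8], [0, -5, 2]] = -50 ≠ 0, so that unfolding has rank ≥ 3 and hence rank(T) ≥ 3 (CP rank is at least every unfolding rank, though it can be larger).
Upper bound: T is a sum of 3 rank-1 terms, T = (0, 1) ⊗ (2, -1) ⊗ (0, 0, 1) + (1, 2) ⊗ (1, 2) ⊗ (-1, -2, -2) + (1, 2) ⊗ (2, -1) ⊗ (2, -1, 1) (one valid choice — decompositions are not unique — normalised so each a, b is primitive with positive first nonzero entry; check it by expanding all entries), so rank(T) ≤ 3.
These bounds meet, so rank(T) = 3.

3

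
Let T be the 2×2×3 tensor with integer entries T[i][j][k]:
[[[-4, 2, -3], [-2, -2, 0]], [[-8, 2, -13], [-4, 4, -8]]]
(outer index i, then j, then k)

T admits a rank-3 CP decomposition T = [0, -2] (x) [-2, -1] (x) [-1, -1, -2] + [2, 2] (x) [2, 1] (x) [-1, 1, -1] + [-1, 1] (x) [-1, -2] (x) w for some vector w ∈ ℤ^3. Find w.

w = [0, -2, 1]

Subtract the known terms from T to get the rank-1 residual R = [-1, 1] (x) [-1, -2] (x) w, so R[i,j,k] = a[i]·b[j]·w[k]. Pick indices with nonzero a[0]·b[0] = (-1)·(-1) = 1. Only the fibre through (0,0,·) is needed: R[0,0,:] = T[0,0,:] − Σₗ aₗ[0]bₗ[0]cₗ = [-4, 2, -3] − (0)·(-2)·[-1, -1, -2] − (2)·(2)·[-1, 1, -1] = [0, -2, 1]. Then w[k] = R[0,0,k] / 1 for each k, giving w = [0, -2, 1] / 1 = [0, -2, 1].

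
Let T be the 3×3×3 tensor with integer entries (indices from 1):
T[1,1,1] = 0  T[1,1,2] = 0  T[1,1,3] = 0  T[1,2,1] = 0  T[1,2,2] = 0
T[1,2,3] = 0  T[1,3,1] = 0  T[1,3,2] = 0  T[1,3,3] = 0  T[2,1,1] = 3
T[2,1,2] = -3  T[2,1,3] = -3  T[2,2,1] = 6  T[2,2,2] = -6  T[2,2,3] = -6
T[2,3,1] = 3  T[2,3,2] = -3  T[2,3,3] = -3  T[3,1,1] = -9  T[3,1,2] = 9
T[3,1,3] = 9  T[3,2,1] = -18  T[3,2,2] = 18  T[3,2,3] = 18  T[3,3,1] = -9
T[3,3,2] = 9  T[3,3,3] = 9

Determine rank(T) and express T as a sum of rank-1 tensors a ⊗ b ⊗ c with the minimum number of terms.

rank(T) = 1

Lower bound: T ≠ 0 (e.g. T[2,1,1] = 3), so rank(T) ≥ 1.
Upper bound: if T = a ⊗ b ⊗ c then every fibre of T is a multiple of the corresponding factor, so read the factors off the fibres through the nonzero entry T[2,1,1] = 3.
The mode-1 fibre T[:,1,1] = [0, 3, -9] gives a = [0, 1, -3] (primitive direction); the mode-2 fibre T[2,:,1] = [3, 6, 3] gives b = [1, 2, 1]; then c[k] = T[2,1,k] / (a[2]·b[1]) = [3, -3, -3] / 1 = [3, -3, -3].
Expanding [0, 1, -3] ⊗ [1, 2, 1] ⊗ [3, -3, -3] reproduces all 27 entries of T, so T = [0, 1, -3] ⊗ [1, 2, 1] ⊗ [3, -3, -3] and rank(T) ≤ 1.
These bounds meet, so rank(T) = 1.
Check entry T[1,2,2] = 0: (0)·(2)·(-3) = 0.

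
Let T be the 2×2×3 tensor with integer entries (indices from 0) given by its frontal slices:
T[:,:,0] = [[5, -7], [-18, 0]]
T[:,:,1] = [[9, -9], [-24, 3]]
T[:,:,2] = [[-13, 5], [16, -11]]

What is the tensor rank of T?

2

Lower bound: in the mode-1 unfolding of T (rows indexed by i, columns by (j,k)) the 2×2 minor on rows i ∈ {0, 1}, columns (j,k) ∈ {(0,0), (0,1)} is det [[5, 9], [-18, -24]] = 42 ≠ 0, so that unfolding has rank ≥ 2 and hence rank(T) ≥ 2 (CP rank is at least every unfolding rank, though it can be larger).
Upper bound: with S_k = T[:,:,k], the two rank-1 terms a₁b₁ᵀ, a₂b₂ᵀ are the rank-1 members of the pencil x·S₀ + y·S₁.
det(x·S₀ + y·S₁) is −126·x² − 315·xy − 189·y² = (-63)·(2·x + 3·y)(x + y), vanishing at (x:y) = (3:-2) and (1:-1).
M₁ = 3·S₀ − 2·S₁ = [[-3, -3], [-6, -6]] = (-3)·(1, 2)(1, 1)ᵀ and M₂ = S₀ − S₁ = [[-4, 2], [6, -3]] = −(2, -3)(2, -1)ᵀ, so take a₁ = (1, 2), b₁ = (1, 1), a₂ = (2, -3), b₂ = (2, -1).
Each slice is an integer combination of E₁ = a₁b₁ᵀ and E₂ = a₂b₂ᵀ: S₀ = −3·E₁ + 2·E₂, S₁ = −3·E₁ + 3·E₂, S₂ = −E₁ − 3·E₂; reading off coefficients, c₁ = (-3, -3, -1) and c₂ = (2, 3, -3).
Hence T = (1, 2) ⊗ (1, 1) ⊗ (-3, -3, -1) + (2, -3) ⊗ (2, -1) ⊗ (2, 3, -3), so rank(T) ≤ 2.
These bounds meet, so rank(T) = 2.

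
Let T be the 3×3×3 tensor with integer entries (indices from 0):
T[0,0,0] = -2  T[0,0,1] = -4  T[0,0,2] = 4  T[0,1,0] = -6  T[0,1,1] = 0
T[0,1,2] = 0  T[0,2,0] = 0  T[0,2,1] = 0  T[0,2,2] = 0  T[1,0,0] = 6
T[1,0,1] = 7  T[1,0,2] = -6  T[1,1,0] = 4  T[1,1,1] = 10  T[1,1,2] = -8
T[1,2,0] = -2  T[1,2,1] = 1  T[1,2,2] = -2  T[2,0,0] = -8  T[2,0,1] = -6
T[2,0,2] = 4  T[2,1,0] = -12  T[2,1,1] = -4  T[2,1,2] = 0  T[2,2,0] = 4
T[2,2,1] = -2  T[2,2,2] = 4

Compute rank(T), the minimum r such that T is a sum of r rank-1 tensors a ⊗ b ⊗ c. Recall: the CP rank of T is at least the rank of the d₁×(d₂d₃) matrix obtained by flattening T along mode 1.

3

Lower bound: the mode-2 unfolding of T (rows indexed by j, columns by (i,k) = (0,0), (0,1), (0,2), (1,0), (1,1), (1,2), (2,0), (2,1), (2,2)) is [[-2, -4, 4, 6, 7, -6, -8, -6, 4], [-6, 0, 0, 4, 10, -8, -12, -4, 0], [0, 0, 0, -2, 1, -2, 4, -2, 4]].
There the 3×3 minor on rows j ∈ {0, 1, 2}, columns (i,k) ∈ {(0,0), (0,1), (1,0)} is det [[-2, -4, 6], [-6, 0, 4], [0, 0, -2]] = 48 ≠ 0, so this unfolding has rank ≥ 3; CP rank is at least every unfolding rank, so rank(T) ≥ 3. (Flattening ranks never certify an upper bound on CP rank; for that we must actually write T with 3 rank-1 terms.)
Upper bound: T is a sum of 3 rank-1 terms, T = (0, 1, -2) ⊗ (1, 2, -1) ⊗ (2, -1, 2) + (1, -2, 2) ⊗ (1, 1, 0) ⊗ (-2, -4, 4) + (1, 1, 0) ⊗ (0, 1, 0) ⊗ (-4, 4, -4) (one valid choice — decompositions are not unique — normalised so each a, b is primitive with positive first nonzero entry; check it by expanding all entries), so rank(T) ≤ 3.
These bounds meet, so rank(T) = 3.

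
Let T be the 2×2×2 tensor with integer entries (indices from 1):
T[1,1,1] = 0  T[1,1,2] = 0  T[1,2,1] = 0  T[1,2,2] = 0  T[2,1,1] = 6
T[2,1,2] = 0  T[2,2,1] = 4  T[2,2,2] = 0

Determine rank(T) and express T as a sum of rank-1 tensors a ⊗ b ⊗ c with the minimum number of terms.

rank(T) = 1

Lower bound: T ≠ 0 (e.g. T[2,1,1] = 6), so rank(T) ≥ 1.
Upper bound: if T = a ⊗ b ⊗ c then every fibre of T is a multiple of the corresponding factor, so read the factors off the fibres through the nonzero entry T[2,1,1] = 6.
The mode-1 fibre T[:,1,1] = [0, 6] gives a = (0, 1) (primitive direction); the mode-2 fibre T[2,:,1] = [6, 4] gives b = (3, 2); then c[k] = T[2,1,k] / (a[2]·b[1]) = [6, 0] / 3 = (2, 0).
Expanding (0, 1) ⊗ (3, 2) ⊗ (2, 0) reproduces all 8 entries of T, so T = (0, 1) ⊗ (3, 2) ⊗ (2, 0) and rank(T) ≤ 1.
These bounds meet, so rank(T) = 1.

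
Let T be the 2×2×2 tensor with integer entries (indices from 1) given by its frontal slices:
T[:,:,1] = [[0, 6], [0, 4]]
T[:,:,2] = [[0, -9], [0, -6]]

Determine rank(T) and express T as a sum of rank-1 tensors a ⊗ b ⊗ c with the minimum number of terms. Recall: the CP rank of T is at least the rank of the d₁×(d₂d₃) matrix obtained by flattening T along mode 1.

Lower bound: T ≠ 0 (e.g. T[1,2,1] = 6), so rank(T) ≥ 1.
Upper bound: if T = a ⊗ b ⊗ c then every fibre of T is a multiple of the corresponding factor, so read the factors off the fibres through the nonzero entry T[1,2,1] = 6.
The mode-1 fibre T[:,2,1] = [6, 4] gives a = (3, 2) (primitive direction); the mode-2 fibre T[1,:,1] = [0, 6] gives b = (0, 1); then c[k] = T[1,2,k] / (a[1]·b[2]) = [6, -9] / 3 = (2, -3).
Expanding (3, 2) ⊗ (0, 1) ⊗ (2, -3) reproduces all 8 entries of T, so T = (3, 2) ⊗ (0, 1) ⊗ (2, -3) and rank(T) ≤ 1.
These bounds meet, so rank(T) = 1.

rank(T) = 1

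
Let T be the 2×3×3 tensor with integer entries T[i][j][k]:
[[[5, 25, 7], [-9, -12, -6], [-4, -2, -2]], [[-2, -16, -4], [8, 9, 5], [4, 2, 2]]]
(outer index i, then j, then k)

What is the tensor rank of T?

Lower bound: the mode-1 unfolding of T (rows indexed by i, columns by (j,k) = (0,0), (0,1), (0,2), (1,0), (1,1), (1,2), (2,0), (2,1), (2,2)) is [[5, 25, 7, -9, -12, -6, -4, -2, -2], [-2, -16, -4, 8, 9, 5, 4, 2, 2]].
There the 2×2 minor on rows i ∈ {0, 1}, columns (j,k) ∈ {(0,0), (0,1)} is det [[5, 25], [-2, -16]] = -30 ≠ 0, so this unfolding has rank ≥ 2; CP rank is at least every unfolding rank, so rank(T) ≥ 2. (Unfolding ranks only ever bound the CP rank from below — rank(T) can be strictly larger than all of them — so the matching upper bound has to come from an explicit 2-term decomposition.)
Upper bound — finding two terms. Write S_k = T[:,:,k] for the frontal slices: S₀ = [[5, -9, -4], [-2, 8, 4]], S₁ = [[25, -12, -2], [-16, 9, 2]], S₂ = [[7, -6, -2], [-4, 5, 2]].
If T = a₁ ∘ b₁ ∘ c₁ + a₂ ∘ b₂ ∘ c₂ then each S_k = c₁[k]·a₁b₁ᵀ + c₂[k]·a₂b₂ᵀ. S₀ and S₁ are linearly independent, so a₁b₁ᵀ and a₂b₂ᵀ must span the same plane of matrices: they are the rank-1 matrices of the form x·S₀ + y·S₁.
The 2×2 minor of x·S₀ + y·S₁ on rows {0,1}, columns {0,1} is 22·x² + 77·xy + 33·y² = 11·(x + 3·y)(2·x + y), vanishing at (x:y) = (3:-1) and (1:-2).
M₁ = 3·S₀ − S₁ = [[-10, -15, -10], [10, 15, 10]] = (-5)·[1, -1][2, 3, 2]ᵀ and M₂ = S₀ − 2·S₁ = [[-45, 15, 0], [30, -10, 0]] = (-5)·[3, -2][3, -1, 0]ᵀ, so take a₁ = [1, -1], b₁ = [2, 3, 2], a₂ = [3, -2], b₂ = [3, -1, 0].
Each slice is an integer combination of E₁ = a₁b₁ᵀ and E₂ = a₂b₂ᵀ: S₀ = −2·E₁ + E₂, S₁ = −E₁ + 3·E₂, S₂ = −E₁ + E₂; reading off coefficients, c₁ = [-2, -1, -1] and c₂ = [1, 3, 1].
Hence T = [1, -1] ∘ [2, 3, 2] ∘ [-2, -1, -1] + [3, -2] ∘ [3, -1, 0] ∘ [1, 3, 1], so rank(T) ≤ 2.
These bounds meet, so rank(T) = 2.

2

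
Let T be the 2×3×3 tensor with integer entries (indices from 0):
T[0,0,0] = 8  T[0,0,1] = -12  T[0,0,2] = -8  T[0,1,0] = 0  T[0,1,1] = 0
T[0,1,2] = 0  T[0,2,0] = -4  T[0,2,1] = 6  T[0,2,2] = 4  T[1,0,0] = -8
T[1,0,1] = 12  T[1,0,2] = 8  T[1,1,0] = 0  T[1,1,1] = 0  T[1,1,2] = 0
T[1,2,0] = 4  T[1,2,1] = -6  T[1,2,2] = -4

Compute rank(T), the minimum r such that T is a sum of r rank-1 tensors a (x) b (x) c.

Lower bound: T ≠ 0 (e.g. T[0,0,0] = 8), so rank(T) ≥ 1.
Upper bound: if T = a (x) b (x) c then every fibre of T is a multiple of the corresponding factor, so read the factors off the fibres through the nonzero entry T[0,0,0] = 8.
The mode-1 fibre T[:,0,0] = [8, -8] gives a = [1, -1] (primitive direction); the mode-2 fibre T[0,:,0] = [8, 0, -4] gives b = [2, 0, -1]; then c[k] = T[0,0,k] / (a[0]·b[0]) = [8, -12, -8] / 2 = [4, -6, -4].
Expanding [1, -1] (x) [2, 0, -1] (x) [4, -6, -4] reproduces all 18 entries of T, so T = [1, -1] (x) [2, 0, -1] (x) [4, -6, -4] and rank(T) ≤ 1.
These bounds meet, so rank(T) = 1.
Check entry T[1,1,0] = 0: (-1)·(0)·(4) = 0.

1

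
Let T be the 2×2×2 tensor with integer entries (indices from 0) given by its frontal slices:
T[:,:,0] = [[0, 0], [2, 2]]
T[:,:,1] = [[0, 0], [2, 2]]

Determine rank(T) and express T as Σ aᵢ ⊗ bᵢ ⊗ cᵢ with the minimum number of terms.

Lower bound: T ≠ 0 (e.g. T[1,0,0] = 2), so rank(T) ≥ 1.
Upper bound: if T = a ⊗ b ⊗ c then every fibre of T is a multiple of the corresponding factor, so read the factors off the fibres through the nonzero entry T[1,0,0] = 2.
The mode-1 fibre T[:,0,0] = [0, 2] gives a = [0, 1] (primitive direction); the mode-2 fibre T[1,:,0] = [2, 2] gives b = [1, 1]; then c[k] = T[1,0,k] / (a[1]·b[0]) = [2, 2] / 1 = [2, 2].
Expanding [0, 1] ⊗ [1, 1] ⊗ [2, 2] reproduces all 8 entries of T, so T = [0, 1] ⊗ [1, 1] ⊗ [2, 2] and rank(T) ≤ 1.
These bounds meet, so rank(T) = 1.

rank(T) = 1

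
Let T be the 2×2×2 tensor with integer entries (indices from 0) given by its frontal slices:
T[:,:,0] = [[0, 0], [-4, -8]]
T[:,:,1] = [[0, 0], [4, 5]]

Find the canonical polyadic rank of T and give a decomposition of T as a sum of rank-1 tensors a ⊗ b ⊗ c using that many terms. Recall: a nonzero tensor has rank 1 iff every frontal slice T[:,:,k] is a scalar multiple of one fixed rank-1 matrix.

rank(T) = 2

Lower bound: the mode-2 unfolding of T (rows indexed by j, columns by (i,k) = (0,0), (0,1), (1,0), (1,1)) is [[0, 0, -4, 4], [0, 0, -8, 5]].
There the 2×2 minor on rows j ∈ {0, 1}, columns (i,k) ∈ {(1,0), (1,1)} is det [[-4, 4], [-8, 5]] = 12 ≠ 0, so this unfolding has rank ≥ 2; CP rank is at least every unfolding rank, so rank(T) ≥ 2. (Flattening ranks never certify an upper bound on CP rank; for that we must actually write T with 2 rank-1 terms.)
Upper bound — finding two terms. Every mode-1 slice of T is a multiple of one matrix: T[i,:,:] = a[i]·M with a = (0, 1) and M = [[-4, 4], [-8, 5]] (rows indexed by j, columns by k). So it suffices to write M as a sum of two rank-1 matrices.
Splitting M by its rows (j = 0, 1), M = (1, 0)(-4, 4)ᵀ + (0, 1)(-8, 5)ᵀ.
Hence T = (0, 1) ⊗ (1, 0) ⊗ (-4, 4) + (0, 1) ⊗ (0, 1) ⊗ (-8, 5), so rank(T) ≤ 2.
These bounds meet, so rank(T) = 2.
Check entry T[1,0,1] = 4: (1)·(1)·(4) + (1)·(0)·(5) = 4.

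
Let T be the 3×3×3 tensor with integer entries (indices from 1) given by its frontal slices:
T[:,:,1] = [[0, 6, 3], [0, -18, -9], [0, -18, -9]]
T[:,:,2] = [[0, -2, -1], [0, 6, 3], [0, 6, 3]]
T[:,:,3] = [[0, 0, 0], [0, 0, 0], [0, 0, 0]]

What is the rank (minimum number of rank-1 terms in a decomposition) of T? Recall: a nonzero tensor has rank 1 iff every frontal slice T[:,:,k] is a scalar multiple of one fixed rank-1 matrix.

Lower bound: T ≠ 0 (e.g. T[1,2,1] = 6), so rank(T) ≥ 1.
Upper bound: if T = a ⊗ b ⊗ c then every fibre of T is a multiple of the corresponding factor, so read the factors off the fibres through the nonzero entry T[1,2,1] = 6.
The mode-1 fibre T[:,2,1] = [6, -18, -18] gives a = [1, -3, -3] (primitive direction); the mode-2 fibre T[1,:,1] = [0, 6, 3] gives b = [0, 2, 1]; then c[k] = T[1,2,k] / (a[1]·b[2]) = [6, -2, 0] / 2 = [3, -1, 0].
Expanding [1, -3, -3] ⊗ [0, 2, 1] ⊗ [3, -1, 0] reproduces all 27 entries of T, so T = [1, -3, -3] ⊗ [0, 2, 1] ⊗ [3, -1, 0] and rank(T) ≤ 1.
These bounds meet, so rank(T) = 1.

1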